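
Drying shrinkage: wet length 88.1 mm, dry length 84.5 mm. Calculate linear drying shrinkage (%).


DS = (88.1 - 84.5) / 88.1 * 100 = 4.09%

4.09


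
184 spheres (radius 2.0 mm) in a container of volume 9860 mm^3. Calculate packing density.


V_sphere = 4/3*pi*2.0^3 = 33.5103 mm^3
Total V = 184*33.5103 = 6165.8952 mm^3
PD = 6165.8952 / 9860 = 0.625

0.625


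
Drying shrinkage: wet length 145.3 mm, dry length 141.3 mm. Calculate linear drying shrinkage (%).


DS = (145.3 - 141.3) / 145.3 * 100 = 2.75%

2.75


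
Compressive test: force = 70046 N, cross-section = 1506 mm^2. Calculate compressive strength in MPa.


CS = 70046 / 1506 = 46.5 MPa

46.5


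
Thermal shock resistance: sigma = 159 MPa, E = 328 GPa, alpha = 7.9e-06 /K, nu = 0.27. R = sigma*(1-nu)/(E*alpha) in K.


R = 159*(1-0.27)/(328*1000*7.9e-06) = 45 K

45


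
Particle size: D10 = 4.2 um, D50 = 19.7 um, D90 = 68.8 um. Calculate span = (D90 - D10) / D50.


Span = (68.8 - 4.2) / 19.7 = 64.6 / 19.7 = 3.279

3.279


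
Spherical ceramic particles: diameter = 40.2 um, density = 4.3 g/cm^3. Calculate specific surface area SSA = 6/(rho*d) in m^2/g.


SSA = 6 / (4.3 * 40.2) = 0.035 m^2/g

0.035


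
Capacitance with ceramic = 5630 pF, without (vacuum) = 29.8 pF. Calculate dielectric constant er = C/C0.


er = 5630 / 29.8 = 188.93

188.93


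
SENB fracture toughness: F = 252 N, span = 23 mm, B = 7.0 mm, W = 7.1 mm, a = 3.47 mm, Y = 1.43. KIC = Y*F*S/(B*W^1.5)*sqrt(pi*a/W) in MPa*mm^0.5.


KIC = 1.43*252*23/(7.0*7.1^1.5)*sqrt(pi*3.47/7.1) = 77.55

77.55


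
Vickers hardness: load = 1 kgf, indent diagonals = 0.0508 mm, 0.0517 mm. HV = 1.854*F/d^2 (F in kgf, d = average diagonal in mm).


d_avg = (0.0508+0.0517)/2 = 0.05125 mm
HV = 1.854*1/0.05125^2 = 706

706


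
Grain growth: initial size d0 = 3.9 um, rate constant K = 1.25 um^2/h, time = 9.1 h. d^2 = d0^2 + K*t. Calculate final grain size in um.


d^2 = 3.9^2 + 1.25*9.1 = 26.585
d = sqrt(26.585) = 5.16 um

5.16


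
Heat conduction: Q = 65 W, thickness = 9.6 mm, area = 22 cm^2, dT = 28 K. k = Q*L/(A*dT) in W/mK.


k = 65*9.6/1000/(22/10000*28) = 10.13 W/mK

10.13


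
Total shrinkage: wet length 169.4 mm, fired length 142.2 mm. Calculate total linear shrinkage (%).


TS = (169.4 - 142.2) / 169.4 * 100 = 16.06%

16.06


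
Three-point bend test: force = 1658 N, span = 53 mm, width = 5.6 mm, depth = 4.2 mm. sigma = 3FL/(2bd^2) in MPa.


sigma = 3*1658*53/(2*5.6*4.2^2) = 1334.3 MPa

1334.3


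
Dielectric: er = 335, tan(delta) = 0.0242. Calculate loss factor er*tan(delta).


Loss = 335 * 0.0242 = 8.107

8.107


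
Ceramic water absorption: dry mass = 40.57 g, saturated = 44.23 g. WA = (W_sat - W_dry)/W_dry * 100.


WA = (44.23 - 40.57) / 40.57 * 100 = 9.02%

9.02


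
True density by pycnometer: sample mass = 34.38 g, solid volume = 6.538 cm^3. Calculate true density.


TD = 34.38 / 6.538 = 5.258 g/cm^3

5.258


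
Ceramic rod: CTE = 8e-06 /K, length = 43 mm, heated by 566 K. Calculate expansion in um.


dL = 8e-06 * 43 * 566 * 1000 = 194.704 um

194.704


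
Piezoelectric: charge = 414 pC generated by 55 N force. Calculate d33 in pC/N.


d33 = 414 / 55 = 7.5 pC/N

7.5


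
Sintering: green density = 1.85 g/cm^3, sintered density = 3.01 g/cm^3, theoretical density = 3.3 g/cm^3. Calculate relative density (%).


Relative = 3.01 / 3.3 * 100 = 91.2%

91.2


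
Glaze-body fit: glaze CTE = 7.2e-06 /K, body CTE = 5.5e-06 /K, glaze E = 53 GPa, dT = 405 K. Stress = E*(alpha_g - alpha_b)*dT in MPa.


Stress = 53*1000*(7.2e-06 - 5.5e-06)*405 = 36.5 MPa

36.5


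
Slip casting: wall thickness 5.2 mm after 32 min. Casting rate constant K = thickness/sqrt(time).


K = 5.2 / sqrt(32) = 5.2 / 5.6569 = 0.919 mm/min^0.5

0.919


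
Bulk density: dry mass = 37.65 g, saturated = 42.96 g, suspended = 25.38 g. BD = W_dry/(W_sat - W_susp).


BD = 37.65 / (42.96 - 25.38) = 37.65 / 17.58 = 2.142 g/cm^3

2.142


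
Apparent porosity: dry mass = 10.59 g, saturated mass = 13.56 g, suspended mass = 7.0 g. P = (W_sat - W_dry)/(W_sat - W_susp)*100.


P = (13.56 - 10.59) / (13.56 - 7.0) * 100 = 2.97 / 6.56 * 100 = 45.3%

45.3


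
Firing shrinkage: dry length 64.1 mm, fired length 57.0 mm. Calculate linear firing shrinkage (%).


FS = (64.1 - 57.0) / 64.1 * 100 = 11.08%

11.08


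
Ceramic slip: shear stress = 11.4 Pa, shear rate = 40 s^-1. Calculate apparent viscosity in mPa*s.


eta = tau/gamma * 1000 = 11.4/40 * 1000 = 285.0 mPa*s

285.0


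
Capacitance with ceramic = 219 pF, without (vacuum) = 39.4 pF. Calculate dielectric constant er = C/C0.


er = 219 / 39.4 = 5.56

5.56


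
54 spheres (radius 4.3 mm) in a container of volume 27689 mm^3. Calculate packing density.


V_sphere = 4/3*pi*4.3^3 = 333.0381 mm^3
Total V = 54*333.0381 = 17984.0574 mm^3
PD = 17984.0574 / 27689 = 0.65

0.65


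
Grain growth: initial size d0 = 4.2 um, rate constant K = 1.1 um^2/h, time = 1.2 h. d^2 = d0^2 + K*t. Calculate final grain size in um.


d^2 = 4.2^2 + 1.1*1.2 = 18.96
d = sqrt(18.96) = 4.35 um

4.35


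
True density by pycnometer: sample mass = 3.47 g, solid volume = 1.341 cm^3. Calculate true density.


TD = 3.47 / 1.341 = 2.588 g/cm^3

2.588


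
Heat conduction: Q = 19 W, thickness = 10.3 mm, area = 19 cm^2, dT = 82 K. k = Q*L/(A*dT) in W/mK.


k = 19*10.3/1000/(19/10000*82) = 1.26 W/mK

1.26


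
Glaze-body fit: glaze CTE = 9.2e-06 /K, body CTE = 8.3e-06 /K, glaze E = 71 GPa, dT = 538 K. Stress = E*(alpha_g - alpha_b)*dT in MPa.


Stress = 71*1000*(9.2e-06 - 8.3e-06)*538 = 34.4 MPa

34.4


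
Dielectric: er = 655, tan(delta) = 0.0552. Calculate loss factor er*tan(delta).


Loss = 655 * 0.0552 = 36.156

36.156


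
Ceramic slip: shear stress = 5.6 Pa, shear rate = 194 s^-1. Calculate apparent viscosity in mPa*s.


eta = tau/gamma * 1000 = 5.6/194 * 1000 = 28.9 mPa*s

28.9


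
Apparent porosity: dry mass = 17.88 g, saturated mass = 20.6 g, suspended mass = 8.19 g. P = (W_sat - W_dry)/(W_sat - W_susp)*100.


P = (20.6 - 17.88) / (20.6 - 8.19) * 100 = 2.72 / 12.41 * 100 = 21.9%

21.9


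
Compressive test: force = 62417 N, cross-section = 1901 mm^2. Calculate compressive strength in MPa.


CS = 62417 / 1901 = 32.8 MPa

32.8


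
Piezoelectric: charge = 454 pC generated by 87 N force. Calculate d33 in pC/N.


d33 = 454 / 87 = 5.2 pC/N

5.2


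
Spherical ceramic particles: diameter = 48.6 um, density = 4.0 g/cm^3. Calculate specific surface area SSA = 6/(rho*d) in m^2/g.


SSA = 6 / (4.0 * 48.6) = 0.031 m^2/g

0.031


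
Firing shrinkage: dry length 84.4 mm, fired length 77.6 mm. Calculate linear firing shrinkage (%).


FS = (84.4 - 77.6) / 84.4 * 100 = 8.06%

8.06


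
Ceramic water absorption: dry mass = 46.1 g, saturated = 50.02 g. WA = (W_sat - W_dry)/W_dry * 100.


WA = (50.02 - 46.1) / 46.1 * 100 = 8.5%

8.5


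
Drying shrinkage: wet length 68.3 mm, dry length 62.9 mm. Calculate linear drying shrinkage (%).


DS = (68.3 - 62.9) / 68.3 * 100 = 7.91%

7.91


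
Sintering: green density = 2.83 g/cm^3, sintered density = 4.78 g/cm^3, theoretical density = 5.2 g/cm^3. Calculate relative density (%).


Relative = 4.78 / 5.2 * 100 = 91.9%

91.9


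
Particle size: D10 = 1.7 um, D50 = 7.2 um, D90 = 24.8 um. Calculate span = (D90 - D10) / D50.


Span = (24.8 - 1.7) / 7.2 = 23.1 / 7.2 = 3.208

3.208


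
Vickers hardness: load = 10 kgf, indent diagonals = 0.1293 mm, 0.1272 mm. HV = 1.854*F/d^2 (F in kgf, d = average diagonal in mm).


d_avg = (0.1293+0.1272)/2 = 0.12825 mm
HV = 1.854*10/0.12825^2 = 1127

1127


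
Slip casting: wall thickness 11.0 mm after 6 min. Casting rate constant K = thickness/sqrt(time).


K = 11.0 / sqrt(6) = 11.0 / 2.4495 = 4.491 mm/min^0.5

4.491


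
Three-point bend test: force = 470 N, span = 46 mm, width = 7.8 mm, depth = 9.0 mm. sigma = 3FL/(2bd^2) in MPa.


sigma = 3*470*46/(2*7.8*9.0^2) = 51.3 MPa

51.3


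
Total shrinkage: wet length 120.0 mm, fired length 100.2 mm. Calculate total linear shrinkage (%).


TS = (120.0 - 100.2) / 120.0 * 100 = 16.5%

16.5


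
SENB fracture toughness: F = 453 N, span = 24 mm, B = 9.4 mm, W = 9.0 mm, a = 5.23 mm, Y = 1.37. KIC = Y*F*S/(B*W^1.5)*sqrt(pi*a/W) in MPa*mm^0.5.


KIC = 1.37*453*24/(9.4*9.0^1.5)*sqrt(pi*5.23/9.0) = 79.29

79.29


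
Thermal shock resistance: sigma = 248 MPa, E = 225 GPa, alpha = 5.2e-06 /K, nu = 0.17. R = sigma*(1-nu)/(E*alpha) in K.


R = 248*(1-0.17)/(225*1000*5.2e-06) = 176 K

176


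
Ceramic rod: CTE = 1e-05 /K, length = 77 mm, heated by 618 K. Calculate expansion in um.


dL = 1e-05 * 77 * 618 * 1000 = 475.86 um

475.86


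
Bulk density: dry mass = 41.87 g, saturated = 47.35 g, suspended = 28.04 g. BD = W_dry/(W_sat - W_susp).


BD = 41.87 / (47.35 - 28.04) = 41.87 / 19.31 = 2.168 g/cm^3

2.168


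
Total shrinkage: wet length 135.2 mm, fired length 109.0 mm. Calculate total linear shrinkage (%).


TS = (135.2 - 109.0) / 135.2 * 100 = 19.38%

19.38


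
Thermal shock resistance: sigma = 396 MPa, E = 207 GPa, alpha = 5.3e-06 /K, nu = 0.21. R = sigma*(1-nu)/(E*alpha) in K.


R = 396*(1-0.21)/(207*1000*5.3e-06) = 285 K

285


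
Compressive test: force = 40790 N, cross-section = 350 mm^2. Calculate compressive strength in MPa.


CS = 40790 / 350 = 116.5 MPa

116.5


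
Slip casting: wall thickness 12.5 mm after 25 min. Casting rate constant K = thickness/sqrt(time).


K = 12.5 / sqrt(25) = 12.5 / 5.0 = 2.5 mm/min^0.5

2.5


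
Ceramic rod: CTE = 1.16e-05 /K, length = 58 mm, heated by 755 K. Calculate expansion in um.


dL = 1.16e-05 * 58 * 755 * 1000 = 507.964 um

507.964


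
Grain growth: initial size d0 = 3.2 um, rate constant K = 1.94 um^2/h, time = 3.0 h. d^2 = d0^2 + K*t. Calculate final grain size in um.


d^2 = 3.2^2 + 1.94*3.0 = 16.06
d = sqrt(16.06) = 4.01 um

4.01


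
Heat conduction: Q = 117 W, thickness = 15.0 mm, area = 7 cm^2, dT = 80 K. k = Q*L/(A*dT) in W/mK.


k = 117*15.0/1000/(7/10000*80) = 31.34 W/mK

31.34


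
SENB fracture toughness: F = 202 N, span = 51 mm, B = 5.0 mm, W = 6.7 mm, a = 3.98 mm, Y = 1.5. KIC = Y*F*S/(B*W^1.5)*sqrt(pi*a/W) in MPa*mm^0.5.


KIC = 1.5*202*51/(5.0*6.7^1.5)*sqrt(pi*3.98/6.7) = 243.45

243.45


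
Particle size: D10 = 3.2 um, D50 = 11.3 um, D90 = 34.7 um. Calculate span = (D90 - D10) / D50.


Span = (34.7 - 3.2) / 11.3 = 31.5 / 11.3 = 2.788

2.788


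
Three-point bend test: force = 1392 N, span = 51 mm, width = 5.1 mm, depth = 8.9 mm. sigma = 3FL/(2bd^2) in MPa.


sigma = 3*1392*51/(2*5.1*8.9^2) = 263.6 MPa

263.6


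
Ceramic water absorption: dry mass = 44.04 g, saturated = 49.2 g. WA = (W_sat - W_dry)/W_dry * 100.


WA = (49.2 - 44.04) / 44.04 * 100 = 11.72%

11.72


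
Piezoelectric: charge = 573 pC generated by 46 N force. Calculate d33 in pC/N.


d33 = 573 / 46 = 12.5 pC/N

12.5


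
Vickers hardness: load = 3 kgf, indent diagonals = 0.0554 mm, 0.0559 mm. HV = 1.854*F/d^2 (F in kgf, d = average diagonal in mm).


d_avg = (0.0554+0.0559)/2 = 0.05565 mm
HV = 1.854*3/0.05565^2 = 1796

1796


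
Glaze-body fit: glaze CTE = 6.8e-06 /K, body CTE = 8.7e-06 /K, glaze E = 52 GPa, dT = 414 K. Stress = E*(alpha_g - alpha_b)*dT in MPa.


Stress = 52*1000*(6.8e-06 - 8.7e-06)*414 = -40.9 MPa

-40.9


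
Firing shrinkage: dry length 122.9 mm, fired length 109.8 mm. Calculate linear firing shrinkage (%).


FS = (122.9 - 109.8) / 122.9 * 100 = 10.66%

10.66


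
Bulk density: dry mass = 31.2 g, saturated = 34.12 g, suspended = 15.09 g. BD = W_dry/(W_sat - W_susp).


BD = 31.2 / (34.12 - 15.09) = 31.2 / 19.03 = 1.64 g/cm^3

1.64


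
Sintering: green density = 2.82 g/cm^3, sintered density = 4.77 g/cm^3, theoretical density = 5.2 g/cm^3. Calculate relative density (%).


Relative = 4.77 / 5.2 * 100 = 91.7%

91.7


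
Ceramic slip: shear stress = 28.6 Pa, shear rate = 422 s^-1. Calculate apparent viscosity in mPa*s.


eta = tau/gamma * 1000 = 28.6/422 * 1000 = 67.8 mPa*s

67.8


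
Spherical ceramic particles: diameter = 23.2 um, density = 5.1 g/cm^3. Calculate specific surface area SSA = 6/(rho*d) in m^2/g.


SSA = 6 / (5.1 * 23.2) = 0.051 m^2/g

0.051


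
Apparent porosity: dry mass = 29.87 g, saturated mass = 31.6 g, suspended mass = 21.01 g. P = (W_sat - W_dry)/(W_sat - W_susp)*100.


P = (31.6 - 29.87) / (31.6 - 21.01) * 100 = 1.73 / 10.59 * 100 = 16.3%

16.3


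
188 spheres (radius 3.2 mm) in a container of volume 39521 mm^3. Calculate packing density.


V_sphere = 4/3*pi*3.2^3 = 137.2583 mm^3
Total V = 188*137.2583 = 25804.5604 mm^3
PD = 25804.5604 / 39521 = 0.653

0.653


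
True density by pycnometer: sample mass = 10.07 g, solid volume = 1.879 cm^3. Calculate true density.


TD = 10.07 / 1.879 = 5.359 g/cm^3

5.359


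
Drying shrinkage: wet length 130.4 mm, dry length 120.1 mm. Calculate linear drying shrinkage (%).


DS = (130.4 - 120.1) / 130.4 * 100 = 7.9%

7.9


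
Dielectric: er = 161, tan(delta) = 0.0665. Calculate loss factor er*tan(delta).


Loss = 161 * 0.0665 = 10.707

10.707


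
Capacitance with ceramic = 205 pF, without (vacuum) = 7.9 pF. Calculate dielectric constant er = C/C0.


er = 205 / 7.9 = 25.95

25.95


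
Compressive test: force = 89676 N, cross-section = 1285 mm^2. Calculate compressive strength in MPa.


CS = 89676 / 1285 = 69.8 MPa

69.8


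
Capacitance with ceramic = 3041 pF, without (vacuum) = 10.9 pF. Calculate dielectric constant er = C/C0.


er = 3041 / 10.9 = 278.99

278.99


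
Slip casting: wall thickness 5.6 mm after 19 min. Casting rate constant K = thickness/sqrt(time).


K = 5.6 / sqrt(19) = 5.6 / 4.3589 = 1.285 mm/min^0.5

1.285


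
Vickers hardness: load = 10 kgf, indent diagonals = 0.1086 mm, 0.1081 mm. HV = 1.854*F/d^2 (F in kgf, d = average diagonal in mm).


d_avg = (0.1086+0.1081)/2 = 0.10835 mm
HV = 1.854*10/0.10835^2 = 1579

1579


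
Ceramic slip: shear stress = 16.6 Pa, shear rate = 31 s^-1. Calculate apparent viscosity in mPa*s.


eta = tau/gamma * 1000 = 16.6/31 * 1000 = 535.5 mPa*s

535.5


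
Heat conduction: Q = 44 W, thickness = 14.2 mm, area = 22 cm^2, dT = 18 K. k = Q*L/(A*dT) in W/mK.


k = 44*14.2/1000/(22/10000*18) = 15.78 W/mK

15.78


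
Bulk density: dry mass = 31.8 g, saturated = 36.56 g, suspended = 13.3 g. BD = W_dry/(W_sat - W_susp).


BD = 31.8 / (36.56 - 13.3) = 31.8 / 23.26 = 1.367 g/cm^3

1.367


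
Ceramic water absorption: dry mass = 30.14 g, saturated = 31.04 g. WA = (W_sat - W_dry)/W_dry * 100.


WA = (31.04 - 30.14) / 30.14 * 100 = 2.99%

2.99


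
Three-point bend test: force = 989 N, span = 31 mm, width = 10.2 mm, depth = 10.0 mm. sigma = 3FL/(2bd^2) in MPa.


sigma = 3*989*31/(2*10.2*10.0^2) = 45.1 MPa

45.1


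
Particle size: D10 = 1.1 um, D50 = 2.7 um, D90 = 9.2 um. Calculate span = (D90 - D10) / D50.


Span = (9.2 - 1.1) / 2.7 = 8.1 / 2.7 = 3.0

3.0


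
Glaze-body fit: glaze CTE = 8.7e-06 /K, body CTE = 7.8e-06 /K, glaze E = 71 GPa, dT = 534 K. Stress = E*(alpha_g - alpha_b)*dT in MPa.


Stress = 71*1000*(8.7e-06 - 7.8e-06)*534 = 34.1 MPa

34.1


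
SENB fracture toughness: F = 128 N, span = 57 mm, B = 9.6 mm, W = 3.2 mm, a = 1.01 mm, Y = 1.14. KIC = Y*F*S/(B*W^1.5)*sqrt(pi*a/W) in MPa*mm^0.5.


KIC = 1.14*128*57/(9.6*3.2^1.5)*sqrt(pi*1.01/3.2) = 150.71

150.71


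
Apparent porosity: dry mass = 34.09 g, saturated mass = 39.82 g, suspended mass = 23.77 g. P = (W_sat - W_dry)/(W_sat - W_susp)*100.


P = (39.82 - 34.09) / (39.82 - 23.77) * 100 = 5.73 / 16.05 * 100 = 35.7%

35.7


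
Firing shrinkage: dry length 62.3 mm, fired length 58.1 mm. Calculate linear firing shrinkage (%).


FS = (62.3 - 58.1) / 62.3 * 100 = 6.74%

6.74


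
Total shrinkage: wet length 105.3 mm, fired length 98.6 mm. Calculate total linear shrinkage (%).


TS = (105.3 - 98.6) / 105.3 * 100 = 6.36%

6.36


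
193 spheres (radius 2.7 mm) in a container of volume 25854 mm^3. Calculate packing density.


V_sphere = 4/3*pi*2.7^3 = 82.448 mm^3
Total V = 193*82.448 = 15912.464 mm^3
PD = 15912.464 / 25854 = 0.615

0.615


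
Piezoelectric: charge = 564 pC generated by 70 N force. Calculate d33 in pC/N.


d33 = 564 / 70 = 8.1 pC/N

8.1


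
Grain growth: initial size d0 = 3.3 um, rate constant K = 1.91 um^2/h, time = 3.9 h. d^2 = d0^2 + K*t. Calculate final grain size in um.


d^2 = 3.3^2 + 1.91*3.9 = 18.339
d = sqrt(18.339) = 4.28 um

4.28


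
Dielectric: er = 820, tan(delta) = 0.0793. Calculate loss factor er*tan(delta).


Loss = 820 * 0.0793 = 65.026

65.026


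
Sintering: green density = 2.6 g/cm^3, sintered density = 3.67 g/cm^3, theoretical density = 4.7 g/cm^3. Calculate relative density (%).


Relative = 3.67 / 4.7 * 100 = 78.1%

78.1


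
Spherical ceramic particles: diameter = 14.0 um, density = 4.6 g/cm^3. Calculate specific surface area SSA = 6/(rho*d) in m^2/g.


SSA = 6 / (4.6 * 14.0) = 0.093 m^2/g

0.093


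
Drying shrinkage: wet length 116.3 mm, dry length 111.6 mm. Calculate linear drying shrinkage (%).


DS = (116.3 - 111.6) / 116.3 * 100 = 4.04%

4.04


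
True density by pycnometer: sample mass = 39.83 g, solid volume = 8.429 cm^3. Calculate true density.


TD = 39.83 / 8.429 = 4.725 g/cm^3

4.725


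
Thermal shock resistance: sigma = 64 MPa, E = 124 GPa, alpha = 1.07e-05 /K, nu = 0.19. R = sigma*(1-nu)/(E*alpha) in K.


R = 64*(1-0.19)/(124*1000*1.07e-05) = 39 K

39


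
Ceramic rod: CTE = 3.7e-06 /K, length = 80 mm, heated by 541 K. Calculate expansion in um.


dL = 3.7e-06 * 80 * 541 * 1000 = 160.136 um

160.136


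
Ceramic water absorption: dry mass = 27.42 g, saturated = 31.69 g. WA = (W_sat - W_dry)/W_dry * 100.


WA = (31.69 - 27.42) / 27.42 * 100 = 15.57%

15.57


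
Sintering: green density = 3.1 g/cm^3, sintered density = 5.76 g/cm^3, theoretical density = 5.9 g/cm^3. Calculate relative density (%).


Relative = 5.76 / 5.9 * 100 = 97.6%

97.6


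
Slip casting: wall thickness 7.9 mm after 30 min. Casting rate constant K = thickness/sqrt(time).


K = 7.9 / sqrt(30) = 7.9 / 5.4772 = 1.442 mm/min^0.5

1.442


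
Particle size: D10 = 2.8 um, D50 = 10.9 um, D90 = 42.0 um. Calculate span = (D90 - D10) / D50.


Span = (42.0 - 2.8) / 10.9 = 39.2 / 10.9 = 3.596

3.596


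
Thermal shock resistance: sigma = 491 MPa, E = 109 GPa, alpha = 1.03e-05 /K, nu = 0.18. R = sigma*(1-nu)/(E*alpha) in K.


R = 491*(1-0.18)/(109*1000*1.03e-05) = 359 K

359


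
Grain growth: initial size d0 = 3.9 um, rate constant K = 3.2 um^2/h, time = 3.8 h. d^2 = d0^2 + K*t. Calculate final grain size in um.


d^2 = 3.9^2 + 3.2*3.8 = 27.37
d = sqrt(27.37) = 5.23 um

5.23


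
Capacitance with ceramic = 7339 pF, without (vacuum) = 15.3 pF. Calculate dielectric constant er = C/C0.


er = 7339 / 15.3 = 479.67

479.67


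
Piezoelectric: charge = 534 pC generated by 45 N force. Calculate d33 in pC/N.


d33 = 534 / 45 = 11.9 pC/N

11.9


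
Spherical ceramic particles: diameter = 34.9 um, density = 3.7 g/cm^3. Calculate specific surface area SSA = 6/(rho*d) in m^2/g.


SSA = 6 / (3.7 * 34.9) = 0.046 m^2/g

0.046


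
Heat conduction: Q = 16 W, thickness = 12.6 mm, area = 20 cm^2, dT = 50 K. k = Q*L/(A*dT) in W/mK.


k = 16*12.6/1000/(20/10000*50) = 2.02 W/mK

2.02


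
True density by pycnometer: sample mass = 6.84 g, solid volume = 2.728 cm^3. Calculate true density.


TD = 6.84 / 2.728 = 2.507 g/cm^3

2.507


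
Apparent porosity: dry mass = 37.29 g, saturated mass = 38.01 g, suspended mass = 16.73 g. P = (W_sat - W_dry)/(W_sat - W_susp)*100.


P = (38.01 - 37.29) / (38.01 - 16.73) * 100 = 0.72 / 21.28 * 100 = 3.4%

3.4


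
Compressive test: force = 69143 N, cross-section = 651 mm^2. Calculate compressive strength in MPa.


CS = 69143 / 651 = 106.2 MPa

106.2


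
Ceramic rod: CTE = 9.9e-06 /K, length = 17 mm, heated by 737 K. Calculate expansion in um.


dL = 9.9e-06 * 17 * 737 * 1000 = 124.037 um

124.037


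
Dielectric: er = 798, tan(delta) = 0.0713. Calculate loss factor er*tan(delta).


Loss = 798 * 0.0713 = 56.897

56.897


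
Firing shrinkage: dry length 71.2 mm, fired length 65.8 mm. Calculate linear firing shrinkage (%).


FS = (71.2 - 65.8) / 71.2 * 100 = 7.58%

7.58


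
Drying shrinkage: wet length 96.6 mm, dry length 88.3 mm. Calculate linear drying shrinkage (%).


DS = (96.6 - 88.3) / 96.6 * 100 = 8.59%

8.59


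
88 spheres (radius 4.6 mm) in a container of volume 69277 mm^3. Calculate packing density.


V_sphere = 4/3*pi*4.6^3 = 407.7201 mm^3
Total V = 88*407.7201 = 35879.3688 mm^3
PD = 35879.3688 / 69277 = 0.518

0.518


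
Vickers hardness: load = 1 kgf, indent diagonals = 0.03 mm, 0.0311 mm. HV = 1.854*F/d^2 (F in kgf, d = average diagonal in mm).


d_avg = (0.03+0.0311)/2 = 0.03055 mm
HV = 1.854*1/0.03055^2 = 1986

1986


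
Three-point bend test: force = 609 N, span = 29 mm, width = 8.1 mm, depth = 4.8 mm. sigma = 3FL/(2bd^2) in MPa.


sigma = 3*609*29/(2*8.1*4.8^2) = 142.0 MPa

142.0


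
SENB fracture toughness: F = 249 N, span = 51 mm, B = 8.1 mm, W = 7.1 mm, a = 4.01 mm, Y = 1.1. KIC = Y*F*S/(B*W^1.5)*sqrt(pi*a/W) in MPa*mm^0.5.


KIC = 1.1*249*51/(8.1*7.1^1.5)*sqrt(pi*4.01/7.1) = 121.42

121.42


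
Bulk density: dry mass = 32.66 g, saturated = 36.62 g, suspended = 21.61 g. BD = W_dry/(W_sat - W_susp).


BD = 32.66 / (36.62 - 21.61) = 32.66 / 15.01 = 2.176 g/cm^3

2.176


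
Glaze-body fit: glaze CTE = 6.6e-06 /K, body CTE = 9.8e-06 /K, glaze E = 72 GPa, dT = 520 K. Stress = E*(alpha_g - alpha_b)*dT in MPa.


Stress = 72*1000*(6.6e-06 - 9.8e-06)*520 = -119.8 MPa

-119.8


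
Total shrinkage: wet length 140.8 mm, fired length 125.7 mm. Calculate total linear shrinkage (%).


TS = (140.8 - 125.7) / 140.8 * 100 = 10.72%

10.72


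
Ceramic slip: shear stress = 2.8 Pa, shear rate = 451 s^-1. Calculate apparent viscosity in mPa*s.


eta = tau/gamma * 1000 = 2.8/451 * 1000 = 6.2 mPa*s

6.2


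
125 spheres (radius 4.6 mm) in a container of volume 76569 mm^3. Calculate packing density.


V_sphere = 4/3*pi*4.6^3 = 407.7201 mm^3
Total V = 125*407.7201 = 50965.0125 mm^3
PD = 50965.0125 / 76569 = 0.666

0.666


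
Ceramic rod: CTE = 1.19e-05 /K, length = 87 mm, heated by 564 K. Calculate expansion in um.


dL = 1.19e-05 * 87 * 564 * 1000 = 583.909 um

583.909


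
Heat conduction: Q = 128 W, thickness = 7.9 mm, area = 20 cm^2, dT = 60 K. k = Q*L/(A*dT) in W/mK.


k = 128*7.9/1000/(20/10000*60) = 8.43 W/mK

8.43


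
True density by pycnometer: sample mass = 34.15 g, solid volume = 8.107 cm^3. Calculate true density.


TD = 34.15 / 8.107 = 4.212 g/cm^3

4.212


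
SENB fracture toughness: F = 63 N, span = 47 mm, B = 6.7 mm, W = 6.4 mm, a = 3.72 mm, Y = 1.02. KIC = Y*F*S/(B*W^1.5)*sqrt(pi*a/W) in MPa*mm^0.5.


KIC = 1.02*63*47/(6.7*6.4^1.5)*sqrt(pi*3.72/6.4) = 37.62

37.62


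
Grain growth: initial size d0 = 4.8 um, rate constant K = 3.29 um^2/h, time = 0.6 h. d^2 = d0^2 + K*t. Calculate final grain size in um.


d^2 = 4.8^2 + 3.29*0.6 = 25.014
d = sqrt(25.014) = 5.0 um

5.0


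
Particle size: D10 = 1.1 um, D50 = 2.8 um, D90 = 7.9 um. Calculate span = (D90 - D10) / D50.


Span = (7.9 - 1.1) / 2.8 = 6.8 / 2.8 = 2.429

2.429


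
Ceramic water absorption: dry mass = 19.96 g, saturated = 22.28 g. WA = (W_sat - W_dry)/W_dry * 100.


WA = (22.28 - 19.96) / 19.96 * 100 = 11.62%

11.62


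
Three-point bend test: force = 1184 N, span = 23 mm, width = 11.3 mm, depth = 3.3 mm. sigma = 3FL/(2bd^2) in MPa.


sigma = 3*1184*23/(2*11.3*3.3^2) = 331.9 MPa

331.9


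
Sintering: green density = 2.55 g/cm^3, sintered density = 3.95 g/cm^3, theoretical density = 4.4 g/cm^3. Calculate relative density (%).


Relative = 3.95 / 4.4 * 100 = 89.8%

89.8


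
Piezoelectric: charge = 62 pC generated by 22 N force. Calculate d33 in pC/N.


d33 = 62 / 22 = 2.8 pC/N

2.8


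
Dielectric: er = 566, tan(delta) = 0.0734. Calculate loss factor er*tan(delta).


Loss = 566 * 0.0734 = 41.544

41.544


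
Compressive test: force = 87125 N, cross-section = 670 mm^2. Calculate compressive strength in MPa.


CS = 87125 / 670 = 130.0 MPa

130.0


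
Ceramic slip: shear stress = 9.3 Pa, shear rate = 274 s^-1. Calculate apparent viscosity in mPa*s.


eta = tau/gamma * 1000 = 9.3/274 * 1000 = 33.9 mPa*s

33.9


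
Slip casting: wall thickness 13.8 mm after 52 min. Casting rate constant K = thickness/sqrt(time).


K = 13.8 / sqrt(52) = 13.8 / 7.2111 = 1.914 mm/min^0.5

1.914


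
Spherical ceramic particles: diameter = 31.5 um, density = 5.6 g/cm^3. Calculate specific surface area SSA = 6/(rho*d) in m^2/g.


SSA = 6 / (5.6 * 31.5) = 0.034 m^2/g

0.034


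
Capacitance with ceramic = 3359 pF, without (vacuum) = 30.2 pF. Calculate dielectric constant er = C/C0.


er = 3359 / 30.2 = 111.23

111.23


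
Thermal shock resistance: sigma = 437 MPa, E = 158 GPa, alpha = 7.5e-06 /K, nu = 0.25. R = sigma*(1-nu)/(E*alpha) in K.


R = 437*(1-0.25)/(158*1000*7.5e-06) = 277 K

277


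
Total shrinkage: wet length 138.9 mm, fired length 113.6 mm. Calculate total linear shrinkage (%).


TS = (138.9 - 113.6) / 138.9 * 100 = 18.21%

18.21


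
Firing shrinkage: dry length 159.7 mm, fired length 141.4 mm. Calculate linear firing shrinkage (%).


FS = (159.7 - 141.4) / 159.7 * 100 = 11.46%

11.46


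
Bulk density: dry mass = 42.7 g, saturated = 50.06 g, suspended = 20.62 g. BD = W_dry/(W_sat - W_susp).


BD = 42.7 / (50.06 - 20.62) = 42.7 / 29.44 = 1.45 g/cm^3

1.45


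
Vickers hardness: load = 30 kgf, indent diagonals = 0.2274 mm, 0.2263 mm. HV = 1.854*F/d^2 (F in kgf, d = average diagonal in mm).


d_avg = (0.2274+0.2263)/2 = 0.22685 mm
HV = 1.854*30/0.22685^2 = 1081

1081


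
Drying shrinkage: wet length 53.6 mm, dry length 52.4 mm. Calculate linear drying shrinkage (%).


DS = (53.6 - 52.4) / 53.6 * 100 = 2.24%

2.24


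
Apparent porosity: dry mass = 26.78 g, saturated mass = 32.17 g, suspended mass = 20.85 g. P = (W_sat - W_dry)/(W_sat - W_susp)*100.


P = (32.17 - 26.78) / (32.17 - 20.85) * 100 = 5.39 / 11.32 * 100 = 47.6%

47.6


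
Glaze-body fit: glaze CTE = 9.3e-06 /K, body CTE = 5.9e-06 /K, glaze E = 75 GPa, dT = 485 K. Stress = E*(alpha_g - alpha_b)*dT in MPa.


Stress = 75*1000*(9.3e-06 - 5.9e-06)*485 = 123.7 MPa

123.7


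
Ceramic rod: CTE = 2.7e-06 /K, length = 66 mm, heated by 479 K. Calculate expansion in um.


dL = 2.7e-06 * 66 * 479 * 1000 = 85.358 um

85.358


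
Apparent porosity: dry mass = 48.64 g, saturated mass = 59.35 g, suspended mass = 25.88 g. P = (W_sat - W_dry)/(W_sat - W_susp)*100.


P = (59.35 - 48.64) / (59.35 - 25.88) * 100 = 10.71 / 33.47 * 100 = 32.0%

32.0


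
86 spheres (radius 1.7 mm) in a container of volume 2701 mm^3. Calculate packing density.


V_sphere = 4/3*pi*1.7^3 = 20.5795 mm^3
Total V = 86*20.5795 = 1769.837 mm^3
PD = 1769.837 / 2701 = 0.655

0.655


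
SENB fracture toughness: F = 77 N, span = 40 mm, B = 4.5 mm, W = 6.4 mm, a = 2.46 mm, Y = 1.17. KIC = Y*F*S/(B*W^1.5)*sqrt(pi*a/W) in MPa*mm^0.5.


KIC = 1.17*77*40/(4.5*6.4^1.5)*sqrt(pi*2.46/6.4) = 54.35

54.35


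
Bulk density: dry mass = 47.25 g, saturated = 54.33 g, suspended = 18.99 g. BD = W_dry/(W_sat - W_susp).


BD = 47.25 / (54.33 - 18.99) = 47.25 / 35.34 = 1.337 g/cm^3

1.337


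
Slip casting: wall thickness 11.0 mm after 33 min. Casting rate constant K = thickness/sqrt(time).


K = 11.0 / sqrt(33) = 11.0 / 5.7446 = 1.915 mm/min^0.5

1.915


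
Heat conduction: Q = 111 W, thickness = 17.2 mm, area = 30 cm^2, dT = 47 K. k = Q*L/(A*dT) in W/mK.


k = 111*17.2/1000/(30/10000*47) = 13.54 W/mK

13.54


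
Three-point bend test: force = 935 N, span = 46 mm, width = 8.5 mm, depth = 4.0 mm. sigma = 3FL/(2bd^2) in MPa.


sigma = 3*935*46/(2*8.5*4.0^2) = 474.4 MPa

474.4


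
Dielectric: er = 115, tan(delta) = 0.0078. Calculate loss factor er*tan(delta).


Loss = 115 * 0.0078 = 0.897

0.897


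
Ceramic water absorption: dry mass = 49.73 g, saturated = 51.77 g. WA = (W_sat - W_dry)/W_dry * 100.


WA = (51.77 - 49.73) / 49.73 * 100 = 4.1%

4.1


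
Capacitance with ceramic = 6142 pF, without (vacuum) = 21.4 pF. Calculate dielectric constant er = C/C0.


er = 6142 / 21.4 = 287.01

287.01


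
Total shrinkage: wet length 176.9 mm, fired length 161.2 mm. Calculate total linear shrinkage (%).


TS = (176.9 - 161.2) / 176.9 * 100 = 8.88%

8.88


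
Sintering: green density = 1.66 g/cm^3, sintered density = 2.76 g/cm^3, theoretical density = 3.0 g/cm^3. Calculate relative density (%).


Relative = 2.76 / 3.0 * 100 = 92.0%

92.0


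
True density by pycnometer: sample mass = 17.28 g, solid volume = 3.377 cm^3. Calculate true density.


TD = 17.28 / 3.377 = 5.117 g/cm^3

5.117


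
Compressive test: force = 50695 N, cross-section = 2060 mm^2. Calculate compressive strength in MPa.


CS = 50695 / 2060 = 24.6 MPa

24.6


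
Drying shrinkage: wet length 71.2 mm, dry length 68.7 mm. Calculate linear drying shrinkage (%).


DS = (71.2 - 68.7) / 71.2 * 100 = 3.51%

3.51


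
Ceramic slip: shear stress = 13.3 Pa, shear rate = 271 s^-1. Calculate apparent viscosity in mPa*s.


eta = tau/gamma * 1000 = 13.3/271 * 1000 = 49.1 mPa*s

49.1


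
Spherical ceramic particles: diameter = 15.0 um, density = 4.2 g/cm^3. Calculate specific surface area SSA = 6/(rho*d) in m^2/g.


SSA = 6 / (4.2 * 15.0) = 0.095 m^2/g

0.095


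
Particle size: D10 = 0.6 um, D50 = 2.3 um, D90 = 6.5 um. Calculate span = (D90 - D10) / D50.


Span = (6.5 - 0.6) / 2.3 = 5.9 / 2.3 = 2.565

2.565


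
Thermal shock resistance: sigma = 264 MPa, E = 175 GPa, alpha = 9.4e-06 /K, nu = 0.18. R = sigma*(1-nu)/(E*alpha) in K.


R = 264*(1-0.18)/(175*1000*9.4e-06) = 132 K

132


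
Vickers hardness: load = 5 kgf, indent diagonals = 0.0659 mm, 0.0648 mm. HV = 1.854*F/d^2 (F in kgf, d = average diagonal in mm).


d_avg = (0.0659+0.0648)/2 = 0.06535 mm
HV = 1.854*5/0.06535^2 = 2171

2171


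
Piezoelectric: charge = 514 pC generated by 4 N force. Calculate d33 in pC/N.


d33 = 514 / 4 = 128.5 pC/N

128.5


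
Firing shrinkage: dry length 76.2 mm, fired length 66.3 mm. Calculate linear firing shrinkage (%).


FS = (76.2 - 66.3) / 76.2 * 100 = 12.99%

12.99


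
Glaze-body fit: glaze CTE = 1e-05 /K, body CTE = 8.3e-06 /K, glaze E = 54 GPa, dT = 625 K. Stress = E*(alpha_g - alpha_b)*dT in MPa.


Stress = 54*1000*(1e-05 - 8.3e-06)*625 = 57.4 MPa

57.4


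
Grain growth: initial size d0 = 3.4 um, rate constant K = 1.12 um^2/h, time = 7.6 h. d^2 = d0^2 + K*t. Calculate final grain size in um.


d^2 = 3.4^2 + 1.12*7.6 = 20.072
d = sqrt(20.072) = 4.48 um

4.48


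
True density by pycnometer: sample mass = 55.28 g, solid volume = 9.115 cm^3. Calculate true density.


TD = 55.28 / 9.115 = 6.065 g/cm^3

6.065


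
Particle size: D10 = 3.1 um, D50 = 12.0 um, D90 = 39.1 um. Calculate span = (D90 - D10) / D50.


Span = (39.1 - 3.1) / 12.0 = 36.0 / 12.0 = 3.0

3.0


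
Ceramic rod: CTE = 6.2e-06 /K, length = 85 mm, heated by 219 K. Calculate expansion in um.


dL = 6.2e-06 * 85 * 219 * 1000 = 115.413 um

115.413


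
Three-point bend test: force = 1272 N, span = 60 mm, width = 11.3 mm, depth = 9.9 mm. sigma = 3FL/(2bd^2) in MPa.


sigma = 3*1272*60/(2*11.3*9.9^2) = 103.4 MPa

103.4


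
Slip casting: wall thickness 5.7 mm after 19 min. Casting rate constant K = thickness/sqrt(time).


K = 5.7 / sqrt(19) = 5.7 / 4.3589 = 1.308 mm/min^0.5

1.308


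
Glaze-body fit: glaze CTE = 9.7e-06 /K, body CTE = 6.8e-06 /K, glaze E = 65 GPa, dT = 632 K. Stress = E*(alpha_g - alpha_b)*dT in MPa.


Stress = 65*1000*(9.7e-06 - 6.8e-06)*632 = 119.1 MPa

119.1


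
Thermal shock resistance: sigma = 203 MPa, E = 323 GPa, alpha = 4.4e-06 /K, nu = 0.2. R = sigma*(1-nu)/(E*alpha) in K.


R = 203*(1-0.2)/(323*1000*4.4e-06) = 114 K

114


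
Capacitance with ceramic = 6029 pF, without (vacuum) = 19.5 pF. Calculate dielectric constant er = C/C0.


er = 6029 / 19.5 = 309.18

309.18


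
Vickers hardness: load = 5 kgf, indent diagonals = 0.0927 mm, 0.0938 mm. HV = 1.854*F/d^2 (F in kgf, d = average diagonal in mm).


d_avg = (0.0927+0.0938)/2 = 0.09325 mm
HV = 1.854*5/0.09325^2 = 1066

1066


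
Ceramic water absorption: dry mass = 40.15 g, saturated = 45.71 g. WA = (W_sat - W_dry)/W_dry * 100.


WA = (45.71 - 40.15) / 40.15 * 100 = 13.85%

13.85


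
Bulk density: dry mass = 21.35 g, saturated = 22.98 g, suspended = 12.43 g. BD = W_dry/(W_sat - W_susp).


BD = 21.35 / (22.98 - 12.43) = 21.35 / 10.55 = 2.024 g/cm^3

2.024


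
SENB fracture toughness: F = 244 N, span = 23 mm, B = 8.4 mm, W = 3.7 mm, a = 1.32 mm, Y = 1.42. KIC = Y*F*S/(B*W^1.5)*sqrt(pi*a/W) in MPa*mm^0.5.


KIC = 1.42*244*23/(8.4*3.7^1.5)*sqrt(pi*1.32/3.7) = 141.12

141.12


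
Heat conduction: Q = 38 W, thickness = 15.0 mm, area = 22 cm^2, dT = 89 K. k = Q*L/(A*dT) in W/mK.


k = 38*15.0/1000/(22/10000*89) = 2.91 W/mK

2.91


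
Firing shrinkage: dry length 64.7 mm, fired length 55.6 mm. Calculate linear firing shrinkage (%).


FS = (64.7 - 55.6) / 64.7 * 100 = 14.06%

14.06


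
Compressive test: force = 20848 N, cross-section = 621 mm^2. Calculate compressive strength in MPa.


CS = 20848 / 621 = 33.6 MPa

33.6


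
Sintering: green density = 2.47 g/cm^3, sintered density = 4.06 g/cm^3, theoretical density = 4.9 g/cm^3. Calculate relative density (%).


Relative = 4.06 / 4.9 * 100 = 82.9%

82.9


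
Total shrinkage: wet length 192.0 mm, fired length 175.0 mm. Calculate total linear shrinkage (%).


TS = (192.0 - 175.0) / 192.0 * 100 = 8.85%

8.85


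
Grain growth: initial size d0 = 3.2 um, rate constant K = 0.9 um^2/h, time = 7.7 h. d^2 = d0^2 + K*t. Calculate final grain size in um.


d^2 = 3.2^2 + 0.9*7.7 = 17.17
d = sqrt(17.17) = 4.14 um

4.14


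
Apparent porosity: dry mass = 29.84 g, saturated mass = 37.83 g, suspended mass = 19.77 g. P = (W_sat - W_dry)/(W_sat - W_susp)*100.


P = (37.83 - 29.84) / (37.83 - 19.77) * 100 = 7.99 / 18.06 * 100 = 44.2%

44.2


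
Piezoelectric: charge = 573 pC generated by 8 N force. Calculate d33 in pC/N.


d33 = 573 / 8 = 71.6 pC/N

71.6


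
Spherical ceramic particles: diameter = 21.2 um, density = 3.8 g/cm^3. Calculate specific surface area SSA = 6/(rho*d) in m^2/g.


SSA = 6 / (3.8 * 21.2) = 0.074 m^2/g

0.074


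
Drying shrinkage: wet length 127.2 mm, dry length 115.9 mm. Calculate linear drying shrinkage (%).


DS = (127.2 - 115.9) / 127.2 * 100 = 8.88%

8.88


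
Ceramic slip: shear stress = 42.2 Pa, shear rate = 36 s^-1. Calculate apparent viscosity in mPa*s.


eta = tau/gamma * 1000 = 42.2/36 * 1000 = 1172.2 mPa*s

1172.2


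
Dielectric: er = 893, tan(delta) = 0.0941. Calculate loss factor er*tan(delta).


Loss = 893 * 0.0941 = 84.031

84.031


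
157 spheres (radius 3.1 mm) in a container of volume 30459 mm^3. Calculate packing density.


V_sphere = 4/3*pi*3.1^3 = 124.7882 mm^3
Total V = 157*124.7882 = 19591.7474 mm^3
PD = 19591.7474 / 30459 = 0.643

0.643


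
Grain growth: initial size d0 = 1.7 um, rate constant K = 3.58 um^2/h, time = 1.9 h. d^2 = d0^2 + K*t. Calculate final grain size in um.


d^2 = 1.7^2 + 3.58*1.9 = 9.692
d = sqrt(9.692) = 3.11 um

3.11


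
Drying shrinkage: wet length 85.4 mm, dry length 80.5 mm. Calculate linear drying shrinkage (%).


DS = (85.4 - 80.5) / 85.4 * 100 = 5.74%

5.74


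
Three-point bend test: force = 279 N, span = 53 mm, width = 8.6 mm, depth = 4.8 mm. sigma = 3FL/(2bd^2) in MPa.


sigma = 3*279*53/(2*8.6*4.8^2) = 111.9 MPa

111.9


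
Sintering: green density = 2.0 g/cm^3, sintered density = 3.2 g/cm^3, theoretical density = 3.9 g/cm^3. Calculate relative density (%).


Relative = 3.2 / 3.9 * 100 = 82.1%

82.1


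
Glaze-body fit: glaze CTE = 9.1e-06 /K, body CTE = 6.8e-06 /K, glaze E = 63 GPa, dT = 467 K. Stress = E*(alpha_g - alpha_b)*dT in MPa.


Stress = 63*1000*(9.1e-06 - 6.8e-06)*467 = 67.7 MPa

67.7


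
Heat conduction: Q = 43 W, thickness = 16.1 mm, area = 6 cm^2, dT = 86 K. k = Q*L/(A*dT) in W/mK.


k = 43*16.1/1000/(6/10000*86) = 13.42 W/mK

13.42


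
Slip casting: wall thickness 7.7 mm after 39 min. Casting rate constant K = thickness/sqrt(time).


K = 7.7 / sqrt(39) = 7.7 / 6.245 = 1.233 mm/min^0.5

1.233


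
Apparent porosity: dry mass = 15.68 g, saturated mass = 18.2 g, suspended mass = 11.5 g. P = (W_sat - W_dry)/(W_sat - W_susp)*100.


P = (18.2 - 15.68) / (18.2 - 11.5) * 100 = 2.52 / 6.7 * 100 = 37.6%

37.6


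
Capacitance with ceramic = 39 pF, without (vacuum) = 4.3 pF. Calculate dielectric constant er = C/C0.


er = 39 / 4.3 = 9.07

9.07


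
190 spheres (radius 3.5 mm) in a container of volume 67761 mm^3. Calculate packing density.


V_sphere = 4/3*pi*3.5^3 = 179.5944 mm^3
Total V = 190*179.5944 = 34122.936 mm^3
PD = 34122.936 / 67761 = 0.504

0.504


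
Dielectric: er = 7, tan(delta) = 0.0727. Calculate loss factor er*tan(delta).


Loss = 7 * 0.0727 = 0.509

0.509


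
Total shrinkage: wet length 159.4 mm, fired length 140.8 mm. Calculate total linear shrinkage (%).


TS = (159.4 - 140.8) / 159.4 * 100 = 11.67%

11.67


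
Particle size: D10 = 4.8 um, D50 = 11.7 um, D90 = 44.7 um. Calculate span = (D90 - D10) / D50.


Span = (44.7 - 4.8) / 11.7 = 39.9 / 11.7 = 3.41

3.41


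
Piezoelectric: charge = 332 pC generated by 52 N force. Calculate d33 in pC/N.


d33 = 332 / 52 = 6.4 pC/N

6.4


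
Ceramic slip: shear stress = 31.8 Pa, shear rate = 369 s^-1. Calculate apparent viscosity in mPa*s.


eta = tau/gamma * 1000 = 31.8/369 * 1000 = 86.2 mPa*s

86.2


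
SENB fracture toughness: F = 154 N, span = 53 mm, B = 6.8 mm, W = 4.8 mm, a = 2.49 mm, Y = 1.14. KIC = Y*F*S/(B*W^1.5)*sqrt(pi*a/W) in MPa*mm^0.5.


KIC = 1.14*154*53/(6.8*4.8^1.5)*sqrt(pi*2.49/4.8) = 166.11

166.11


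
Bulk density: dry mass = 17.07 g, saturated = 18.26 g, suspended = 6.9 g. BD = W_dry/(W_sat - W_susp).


BD = 17.07 / (18.26 - 6.9) = 17.07 / 11.36 = 1.503 g/cm^3

1.503


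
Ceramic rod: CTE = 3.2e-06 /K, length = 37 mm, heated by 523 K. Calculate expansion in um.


dL = 3.2e-06 * 37 * 523 * 1000 = 61.923 um

61.923


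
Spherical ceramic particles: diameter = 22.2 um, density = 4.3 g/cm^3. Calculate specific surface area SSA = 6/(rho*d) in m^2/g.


SSA = 6 / (4.3 * 22.2) = 0.063 m^2/g

0.063


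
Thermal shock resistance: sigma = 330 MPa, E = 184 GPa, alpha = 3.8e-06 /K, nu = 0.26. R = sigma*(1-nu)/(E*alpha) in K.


R = 330*(1-0.26)/(184*1000*3.8e-06) = 349 K

349


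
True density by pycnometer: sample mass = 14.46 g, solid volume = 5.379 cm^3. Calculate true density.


TD = 14.46 / 5.379 = 2.688 g/cm^3

2.688


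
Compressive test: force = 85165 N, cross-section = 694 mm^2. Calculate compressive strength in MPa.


CS = 85165 / 694 = 122.7 MPa

122.7


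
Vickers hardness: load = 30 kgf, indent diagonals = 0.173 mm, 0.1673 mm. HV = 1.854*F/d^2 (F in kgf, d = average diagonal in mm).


d_avg = (0.173+0.1673)/2 = 0.17015 mm
HV = 1.854*30/0.17015^2 = 1921

1921
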